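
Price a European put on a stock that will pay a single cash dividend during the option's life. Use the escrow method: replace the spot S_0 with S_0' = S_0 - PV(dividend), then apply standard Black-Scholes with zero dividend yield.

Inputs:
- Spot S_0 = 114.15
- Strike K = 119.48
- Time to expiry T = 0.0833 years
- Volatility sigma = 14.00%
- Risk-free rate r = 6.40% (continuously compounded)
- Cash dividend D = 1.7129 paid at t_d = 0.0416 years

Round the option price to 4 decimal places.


PV(D) = D * exp(-r * t_d) = 1.7129 * 0.99734114 = 1.70834564
S_0' = S_0 - PV(D) = 114.1500 - 1.70834564 = 112.44165436
d1 = (ln(S_0'/K) + (r + sigma^2/2)*T) / (sigma*sqrt(T)) = -1.35045306
d2 = d1 - sigma*sqrt(T) = -1.39085950
exp(-rT) = 0.99468299
N(-d1) = 0.91156465; N(-d2) = 0.91786598
P = K * exp(-rT) * N(-d2) - S_0' * N(-d1) = 119.4800 * 0.99468299 * 0.91786598 - 112.44165436 * 0.91156465 = 6.5857

Answer: Price = 6.5857


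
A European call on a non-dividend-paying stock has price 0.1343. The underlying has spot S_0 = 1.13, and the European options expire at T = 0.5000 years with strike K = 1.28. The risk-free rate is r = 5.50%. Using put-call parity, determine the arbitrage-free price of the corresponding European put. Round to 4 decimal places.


Put-call parity: C - P = S_0 * exp(-qT) - K * exp(-rT).
S_0 * exp(-qT) = 1.1300 * 1.00000000 = 1.13000000
K * exp(-rT) = 1.2800 * 0.97287468 = 1.24527959
P = C - S*exp(-qT) + K*exp(-rT)
P = 0.1343 - 1.13000000 + 1.24527959 = 0.2496

Answer: Put price = 0.2496


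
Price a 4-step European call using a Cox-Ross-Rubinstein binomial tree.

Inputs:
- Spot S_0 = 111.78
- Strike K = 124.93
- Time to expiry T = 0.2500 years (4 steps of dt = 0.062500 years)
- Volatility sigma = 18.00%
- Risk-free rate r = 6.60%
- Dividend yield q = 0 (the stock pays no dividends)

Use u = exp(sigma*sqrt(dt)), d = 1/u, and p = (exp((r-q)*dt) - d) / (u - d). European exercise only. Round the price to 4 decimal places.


Answer: Price = V(0,0) = 0.7150

Derivation:
dt = T/N = 0.062500
u = exp(sigma*sqrt(dt)) = 1.046028; d = 1/u = 0.955997
p = (exp((r-q)*dt) - d) / (u - d) = 0.534664
Discount per step: exp(-r*dt) = 0.995883
Stock lattice S(k, i) with i counting down-moves:
  k=0: S(0,0) = 111.7800
  k=1: S(1,0) = 116.9250; S(1,1) = 106.8614
  k=2: S(2,0) = 122.3068; S(2,1) = 111.7800; S(2,2) = 102.1592
  k=3: S(3,0) = 127.9363; S(3,1) = 116.9250; S(3,2) = 106.8614; S(3,3) = 97.6640
  k=4: S(4,0) = 133.8250; S(4,1) = 122.3068; S(4,2) = 111.7800; S(4,3) = 102.1592; S(4,4) = 93.3665
Terminal payoffs V(N, i) = max(S_T - K, 0):
  V(4,0) = 8.894957; V(4,1) = 0.000000; V(4,2) = 0.000000; V(4,3) = 0.000000; V(4,4) = 0.000000
Backward induction: V(k, i) = exp(-r*dt) * [p * V(k+1, i) + (1-p) * V(k+1, i+1)].
  V(3,0) = exp(-r*dt) * [p*8.894957 + (1-p)*0.000000] = 4.736239
  V(3,1) = exp(-r*dt) * [p*0.000000 + (1-p)*0.000000] = 0.000000
  V(3,2) = exp(-r*dt) * [p*0.000000 + (1-p)*0.000000] = 0.000000
  V(3,3) = exp(-r*dt) * [p*0.000000 + (1-p)*0.000000] = 0.000000
  V(2,0) = exp(-r*dt) * [p*4.736239 + (1-p)*0.000000] = 2.521874
  V(2,1) = exp(-r*dt) * [p*0.000000 + (1-p)*0.000000] = 0.000000
  V(2,2) = exp(-r*dt) * [p*0.000000 + (1-p)*0.000000] = 0.000000
  V(1,0) = exp(-r*dt) * [p*2.521874 + (1-p)*0.000000] = 1.342806
  V(1,1) = exp(-r*dt) * [p*0.000000 + (1-p)*0.000000] = 0.000000
  V(0,0) = exp(-r*dt) * [p*1.342806 + (1-p)*0.000000] = 0.714995


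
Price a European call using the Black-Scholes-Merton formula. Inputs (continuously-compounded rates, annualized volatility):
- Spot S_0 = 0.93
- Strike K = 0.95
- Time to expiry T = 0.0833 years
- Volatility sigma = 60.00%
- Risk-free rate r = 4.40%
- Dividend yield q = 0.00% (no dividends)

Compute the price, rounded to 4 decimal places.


Answer: Price = 0.0568

Derivation:
d1 = (ln(S/K) + (r - q + 0.5*sigma^2) * T) / (sigma * sqrt(T)) = -0.01511920
d2 = d1 - sigma * sqrt(T) = -0.18828964
exp(-rT) = 0.99634151; exp(-qT) = 1.00000000
C = S_0 * exp(-qT) * N(d1) - K * exp(-rT) * N(d2)
N(d1) = 0.49396854; N(d2) = 0.42532480
C = 0.9300 * 1.00000000 * 0.49396854 - 0.9500 * 0.99634151 * 0.42532480 = 0.0568


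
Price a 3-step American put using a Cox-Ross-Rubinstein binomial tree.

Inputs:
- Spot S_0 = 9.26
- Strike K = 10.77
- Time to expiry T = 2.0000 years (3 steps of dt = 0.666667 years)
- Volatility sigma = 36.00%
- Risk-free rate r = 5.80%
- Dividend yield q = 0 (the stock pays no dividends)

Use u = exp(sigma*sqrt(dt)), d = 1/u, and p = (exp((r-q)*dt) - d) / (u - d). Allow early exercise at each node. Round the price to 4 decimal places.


Answer: Price = V(0,0) = 2.3227

Derivation:
dt = T/N = 0.666667
u = exp(sigma*sqrt(dt)) = 1.341702; d = 1/u = 0.745322
p = (exp((r-q)*dt) - d) / (u - d) = 0.493145
Discount per step: exp(-r*dt) = 0.962071
Stock lattice S(k, i) with i counting down-moves:
  k=0: S(0,0) = 9.2600
  k=1: S(1,0) = 12.4242; S(1,1) = 6.9017
  k=2: S(2,0) = 16.6695; S(2,1) = 9.2600; S(2,2) = 5.1440
  k=3: S(3,0) = 22.3655; S(3,1) = 12.4242; S(3,2) = 6.9017; S(3,3) = 3.8339
Terminal payoffs V(N, i) = max(K - S_T, 0):
  V(3,0) = 0.000000; V(3,1) = 0.000000; V(3,2) = 3.868317; V(3,3) = 6.936080
Backward induction: V(k, i) = exp(-r*dt) * [p * V(k+1, i) + (1-p) * V(k+1, i+1)]; then take max(V_cont, immediate exercise) for American.
  V(2,0) = exp(-r*dt) * [p*0.000000 + (1-p)*0.000000] = 0.000000; exercise = 0.000000; V(2,0) = max -> 0.000000
  V(2,1) = exp(-r*dt) * [p*0.000000 + (1-p)*3.868317] = 1.886309; exercise = 1.510000; V(2,1) = max -> 1.886309
  V(2,2) = exp(-r*dt) * [p*3.868317 + (1-p)*6.936080] = 5.217531; exercise = 5.626023; V(2,2) = max -> 5.626023
  V(1,0) = exp(-r*dt) * [p*0.000000 + (1-p)*1.886309] = 0.919821; exercise = 0.000000; V(1,0) = max -> 0.919821
  V(1,1) = exp(-r*dt) * [p*1.886309 + (1-p)*5.626023] = 3.638362; exercise = 3.868317; V(1,1) = max -> 3.868317
  V(0,0) = exp(-r*dt) * [p*0.919821 + (1-p)*3.868317] = 2.322710; exercise = 1.510000; V(0,0) = max -> 2.322710


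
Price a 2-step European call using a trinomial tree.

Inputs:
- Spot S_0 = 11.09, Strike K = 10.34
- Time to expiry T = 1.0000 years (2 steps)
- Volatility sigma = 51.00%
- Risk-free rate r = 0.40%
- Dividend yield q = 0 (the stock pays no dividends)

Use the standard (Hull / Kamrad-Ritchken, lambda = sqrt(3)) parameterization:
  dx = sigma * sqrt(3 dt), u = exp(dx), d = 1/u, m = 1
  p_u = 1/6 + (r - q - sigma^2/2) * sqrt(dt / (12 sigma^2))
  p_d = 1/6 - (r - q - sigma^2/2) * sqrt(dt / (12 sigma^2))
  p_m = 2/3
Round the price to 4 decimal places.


dt = T/N = 0.500000; dx = sigma*sqrt(3*dt) = 0.624620
u = exp(dx) = 1.867536; d = 1/u = 0.535465
p_u = 0.116216, p_m = 0.666667, p_d = 0.217117
Discount per step: exp(-r*dt) = 0.998002
Stock lattice S(k, j) with j the centered position index:
  k=0: S(0,+0) = 11.0900
  k=1: S(1,-1) = 5.9383; S(1,+0) = 11.0900; S(1,+1) = 20.7110
  k=2: S(2,-2) = 3.1798; S(2,-1) = 5.9383; S(2,+0) = 11.0900; S(2,+1) = 20.7110; S(2,+2) = 38.6785
Terminal payoffs V(N, j) = max(S_T - K, 0):
  V(2,-2) = 0.000000; V(2,-1) = 0.000000; V(2,+0) = 0.750000; V(2,+1) = 10.370974; V(2,+2) = 28.338488
Backward induction: V(k, j) = exp(-r*dt) * [p_u * V(k+1, j+1) + p_m * V(k+1, j) + p_d * V(k+1, j-1)]
  V(1,-1) = exp(-r*dt) * [p_u*0.750000 + p_m*0.000000 + p_d*0.000000] = 0.086988
  V(1,+0) = exp(-r*dt) * [p_u*10.370974 + p_m*0.750000 + p_d*0.000000] = 1.701866
  V(1,+1) = exp(-r*dt) * [p_u*28.338488 + p_m*10.370974 + p_d*0.750000] = 10.349486
  V(0,+0) = exp(-r*dt) * [p_u*10.349486 + p_m*1.701866 + p_d*0.086988] = 2.351532

Answer: Price = V(0,0) = 2.3515


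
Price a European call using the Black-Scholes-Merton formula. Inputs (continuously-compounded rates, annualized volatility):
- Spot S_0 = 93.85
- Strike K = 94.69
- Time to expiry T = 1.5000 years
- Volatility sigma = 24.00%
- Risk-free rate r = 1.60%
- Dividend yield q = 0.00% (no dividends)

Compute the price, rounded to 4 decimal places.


d1 = (ln(S/K) + (r - q + 0.5*sigma^2) * T) / (sigma * sqrt(T)) = 0.19830445
d2 = d1 - sigma * sqrt(T) = -0.09563432
exp(-rT) = 0.97628571; exp(-qT) = 1.00000000
C = S_0 * exp(-qT) * N(d1) - K * exp(-rT) * N(d2)
N(d1) = 0.57859656; N(d2) = 0.46190550
C = 93.8500 * 1.00000000 * 0.57859656 - 94.6900 * 0.97628571 * 0.46190550 = 11.6007

Answer: Price = 11.6007


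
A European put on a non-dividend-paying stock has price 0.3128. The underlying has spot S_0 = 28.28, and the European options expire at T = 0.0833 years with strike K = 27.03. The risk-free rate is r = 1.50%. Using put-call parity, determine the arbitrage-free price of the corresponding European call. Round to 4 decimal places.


Answer: Call price = 1.5966

Derivation:
Put-call parity: C - P = S_0 * exp(-qT) - K * exp(-rT).
S_0 * exp(-qT) = 28.2800 * 1.00000000 = 28.28000000
K * exp(-rT) = 27.0300 * 0.99875128 = 26.99624711
C = P + S*exp(-qT) - K*exp(-rT)
C = 0.3128 + 28.28000000 - 26.99624711 = 1.5966


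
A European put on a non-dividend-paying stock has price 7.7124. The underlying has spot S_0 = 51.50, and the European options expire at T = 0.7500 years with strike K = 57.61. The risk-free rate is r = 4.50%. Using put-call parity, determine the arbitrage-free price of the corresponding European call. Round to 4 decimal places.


Answer: Call price = 3.5143

Derivation:
Put-call parity: C - P = S_0 * exp(-qT) - K * exp(-rT).
S_0 * exp(-qT) = 51.5000 * 1.00000000 = 51.50000000
K * exp(-rT) = 57.6100 * 0.96681318 = 55.69810717
C = P + S*exp(-qT) - K*exp(-rT)
C = 7.7124 + 51.50000000 - 55.69810717 = 3.5143


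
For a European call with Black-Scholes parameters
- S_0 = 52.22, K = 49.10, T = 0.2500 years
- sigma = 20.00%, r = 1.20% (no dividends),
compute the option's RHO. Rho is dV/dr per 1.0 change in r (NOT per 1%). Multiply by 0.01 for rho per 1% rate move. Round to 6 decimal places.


d1 = 0.6960652847; d2 = 0.5960652847
phi(d1) = 0.3131127363; exp(-qT) = 1.0000000000; exp(-rT) = 0.9970044955
N(d2) = 0.7244341928
Rho = K*T*exp(-rT)*N(d2) = 49.1000 * 0.2500 * 0.9970044955 * 0.7244341928 = 8.865792

Answer: Rho = 8.865792


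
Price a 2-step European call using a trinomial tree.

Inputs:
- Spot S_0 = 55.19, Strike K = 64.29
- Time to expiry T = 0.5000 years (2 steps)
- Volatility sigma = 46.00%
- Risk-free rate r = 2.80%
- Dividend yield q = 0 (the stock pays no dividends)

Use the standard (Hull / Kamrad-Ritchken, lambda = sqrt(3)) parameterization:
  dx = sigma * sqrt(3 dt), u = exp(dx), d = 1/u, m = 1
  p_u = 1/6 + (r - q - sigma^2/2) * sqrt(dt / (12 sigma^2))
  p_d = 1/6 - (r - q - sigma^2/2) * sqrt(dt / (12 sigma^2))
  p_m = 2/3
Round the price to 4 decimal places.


dt = T/N = 0.250000; dx = sigma*sqrt(3*dt) = 0.398372
u = exp(dx) = 1.489398; d = 1/u = 0.671412
p_u = 0.142255, p_m = 0.666667, p_d = 0.191079
Discount per step: exp(-r*dt) = 0.993024
Stock lattice S(k, j) with j the centered position index:
  k=0: S(0,+0) = 55.1900
  k=1: S(1,-1) = 37.0553; S(1,+0) = 55.1900; S(1,+1) = 82.1998
  k=2: S(2,-2) = 24.8794; S(2,-1) = 37.0553; S(2,+0) = 55.1900; S(2,+1) = 82.1998; S(2,+2) = 122.4283
Terminal payoffs V(N, j) = max(S_T - K, 0):
  V(2,-2) = 0.000000; V(2,-1) = 0.000000; V(2,+0) = 0.000000; V(2,+1) = 17.909849; V(2,+2) = 58.138251
Backward induction: V(k, j) = exp(-r*dt) * [p_u * V(k+1, j+1) + p_m * V(k+1, j) + p_d * V(k+1, j-1)]
  V(1,-1) = exp(-r*dt) * [p_u*0.000000 + p_m*0.000000 + p_d*0.000000] = 0.000000
  V(1,+0) = exp(-r*dt) * [p_u*17.909849 + p_m*0.000000 + p_d*0.000000] = 2.529990
  V(1,+1) = exp(-r*dt) * [p_u*58.138251 + p_m*17.909849 + p_d*0.000000] = 20.069366
  V(0,+0) = exp(-r*dt) * [p_u*20.069366 + p_m*2.529990 + p_d*0.000000] = 4.509943

Answer: Price = V(0,0) = 4.5099


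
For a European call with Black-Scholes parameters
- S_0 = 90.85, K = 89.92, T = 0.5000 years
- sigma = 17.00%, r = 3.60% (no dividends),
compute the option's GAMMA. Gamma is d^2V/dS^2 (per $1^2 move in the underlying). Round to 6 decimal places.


Answer: Gamma = 0.034970

Derivation:
d1 = 0.2954409320; d2 = 0.1752327792
phi(d1) = 0.3819058352; exp(-qT) = 1.0000000000; exp(-rT) = 0.9821610324
Gamma = exp(-qT) * phi(d1) / (S * sigma * sqrt(T)) = 1.0000000000 * 0.3819058352 / (90.8500 * 0.1700 * 0.7071067812) = 0.034970


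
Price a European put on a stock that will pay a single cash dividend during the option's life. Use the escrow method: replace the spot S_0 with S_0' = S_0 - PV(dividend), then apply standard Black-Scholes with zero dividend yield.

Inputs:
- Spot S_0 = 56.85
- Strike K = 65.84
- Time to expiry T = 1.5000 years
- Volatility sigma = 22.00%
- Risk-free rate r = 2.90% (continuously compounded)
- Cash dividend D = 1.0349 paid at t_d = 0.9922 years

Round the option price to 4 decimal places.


Answer: Price = 10.5952

Derivation:
PV(D) = D * exp(-r * t_d) = 1.0349 * 0.97163622 = 1.00554633
S_0' = S_0 - PV(D) = 56.8500 - 1.00554633 = 55.84445367
d1 = (ln(S_0'/K) + (r + sigma^2/2)*T) / (sigma*sqrt(T)) = -0.31493514
d2 = d1 - sigma*sqrt(T) = -0.58437901
exp(-rT) = 0.95743255
N(-d1) = 0.62359455; N(-d2) = 0.72051733
P = K * exp(-rT) * N(-d2) - S_0' * N(-d1) = 65.8400 * 0.95743255 * 0.72051733 - 55.84445367 * 0.62359455 = 10.5952


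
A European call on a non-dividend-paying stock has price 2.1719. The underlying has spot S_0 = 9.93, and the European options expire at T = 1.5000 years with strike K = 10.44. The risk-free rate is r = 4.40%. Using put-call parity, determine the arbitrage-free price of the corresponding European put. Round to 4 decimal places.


Put-call parity: C - P = S_0 * exp(-qT) - K * exp(-rT).
S_0 * exp(-qT) = 9.9300 * 1.00000000 = 9.93000000
K * exp(-rT) = 10.4400 * 0.93613086 = 9.77320622
P = C - S*exp(-qT) + K*exp(-rT)
P = 2.1719 - 9.93000000 + 9.77320622 = 2.0151

Answer: Put price = 2.0151


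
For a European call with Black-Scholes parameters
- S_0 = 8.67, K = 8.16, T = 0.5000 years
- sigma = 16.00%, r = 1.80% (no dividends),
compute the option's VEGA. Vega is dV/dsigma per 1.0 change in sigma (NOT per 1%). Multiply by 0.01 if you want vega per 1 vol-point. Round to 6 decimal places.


Answer: Vega = 1.951475

Derivation:
d1 = 0.6719690703; d2 = 0.5588319853
phi(d1) = 0.3183162960; exp(-qT) = 1.0000000000; exp(-rT) = 0.9910403788
Vega = S * exp(-qT) * phi(d1) * sqrt(T) = 8.6700 * 1.0000000000 * 0.3183162960 * 0.7071067812 = 1.951475


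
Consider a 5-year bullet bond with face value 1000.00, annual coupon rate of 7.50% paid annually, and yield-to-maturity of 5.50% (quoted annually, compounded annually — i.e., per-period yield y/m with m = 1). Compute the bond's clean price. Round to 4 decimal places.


Answer: Price = 1085.4057

Derivation:
Coupon per period c = face * coupon_rate / m = 75.000000
Periods per year m = 1; per-period yield y/m = 0.055000
Number of cashflows N = 5
Cashflows (t years, CF_t, discount factor 1/(1+y/m)^(m*t), PV):
  t = 1.0000: CF_t = 75.000000, DF = 0.947867, PV = 71.090047
  t = 2.0000: CF_t = 75.000000, DF = 0.898452, PV = 67.383931
  t = 3.0000: CF_t = 75.000000, DF = 0.851614, PV = 63.871025
  t = 4.0000: CF_t = 75.000000, DF = 0.807217, PV = 60.541256
  t = 5.0000: CF_t = 1075.000000, DF = 0.765134, PV = 822.519430
Price P = sum_t PV_t = 1085.405690


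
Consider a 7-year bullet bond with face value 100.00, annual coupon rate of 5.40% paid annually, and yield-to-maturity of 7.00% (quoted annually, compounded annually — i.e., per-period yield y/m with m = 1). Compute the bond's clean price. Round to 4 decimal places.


Answer: Price = 91.3771

Derivation:
Coupon per period c = face * coupon_rate / m = 5.400000
Periods per year m = 1; per-period yield y/m = 0.070000
Number of cashflows N = 7
Cashflows (t years, CF_t, discount factor 1/(1+y/m)^(m*t), PV):
  t = 1.0000: CF_t = 5.400000, DF = 0.934579, PV = 5.046729
  t = 2.0000: CF_t = 5.400000, DF = 0.873439, PV = 4.716569
  t = 3.0000: CF_t = 5.400000, DF = 0.816298, PV = 4.408009
  t = 4.0000: CF_t = 5.400000, DF = 0.762895, PV = 4.119634
  t = 5.0000: CF_t = 5.400000, DF = 0.712986, PV = 3.850125
  t = 6.0000: CF_t = 5.400000, DF = 0.666342, PV = 3.598248
  t = 7.0000: CF_t = 105.400000, DF = 0.622750, PV = 65.637823
Price P = sum_t PV_t = 91.377137


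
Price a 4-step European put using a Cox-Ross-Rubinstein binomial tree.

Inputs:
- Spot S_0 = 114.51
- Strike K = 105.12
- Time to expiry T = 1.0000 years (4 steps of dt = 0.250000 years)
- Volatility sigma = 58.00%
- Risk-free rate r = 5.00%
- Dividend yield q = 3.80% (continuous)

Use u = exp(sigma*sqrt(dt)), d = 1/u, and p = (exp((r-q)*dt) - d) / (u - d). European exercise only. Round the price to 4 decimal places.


Answer: Price = V(0,0) = 19.1110

Derivation:
dt = T/N = 0.250000
u = exp(sigma*sqrt(dt)) = 1.336427; d = 1/u = 0.748264
p = (exp((r-q)*dt) - d) / (u - d) = 0.433112
Discount per step: exp(-r*dt) = 0.987578
Stock lattice S(k, i) with i counting down-moves:
  k=0: S(0,0) = 114.5100
  k=1: S(1,0) = 153.0343; S(1,1) = 85.6837
  k=2: S(2,0) = 204.5193; S(2,1) = 114.5100; S(2,2) = 64.1140
  k=3: S(3,0) = 273.3252; S(3,1) = 153.0343; S(3,2) = 85.6837; S(3,3) = 47.9741
  k=4: S(4,0) = 365.2793; S(4,1) = 204.5193; S(4,2) = 114.5100; S(4,3) = 64.1140; S(4,4) = 35.8973
Terminal payoffs V(N, i) = max(K - S_T, 0):
  V(4,0) = 0.000000; V(4,1) = 0.000000; V(4,2) = 0.000000; V(4,3) = 41.006038; V(4,4) = 69.222697
Backward induction: V(k, i) = exp(-r*dt) * [p * V(k+1, i) + (1-p) * V(k+1, i+1)].
  V(3,0) = exp(-r*dt) * [p*0.000000 + (1-p)*0.000000] = 0.000000
  V(3,1) = exp(-r*dt) * [p*0.000000 + (1-p)*0.000000] = 0.000000
  V(3,2) = exp(-r*dt) * [p*0.000000 + (1-p)*41.006038] = 22.957061
  V(3,3) = exp(-r*dt) * [p*41.006038 + (1-p)*69.222697] = 56.293633
  V(2,0) = exp(-r*dt) * [p*0.000000 + (1-p)*0.000000] = 0.000000
  V(2,1) = exp(-r*dt) * [p*0.000000 + (1-p)*22.957061] = 12.852415
  V(2,2) = exp(-r*dt) * [p*22.957061 + (1-p)*56.293633] = 41.335225
  V(1,0) = exp(-r*dt) * [p*0.000000 + (1-p)*12.852415] = 7.195372
  V(1,1) = exp(-r*dt) * [p*12.852415 + (1-p)*41.335225] = 28.638743
  V(0,0) = exp(-r*dt) * [p*7.195372 + (1-p)*28.638743] = 19.110972


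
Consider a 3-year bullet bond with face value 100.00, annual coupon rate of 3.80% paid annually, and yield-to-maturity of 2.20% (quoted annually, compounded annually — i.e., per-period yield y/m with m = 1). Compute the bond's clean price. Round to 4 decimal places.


Coupon per period c = face * coupon_rate / m = 3.800000
Periods per year m = 1; per-period yield y/m = 0.022000
Number of cashflows N = 3
Cashflows (t years, CF_t, discount factor 1/(1+y/m)^(m*t), PV):
  t = 1.0000: CF_t = 3.800000, DF = 0.978474, PV = 3.718200
  t = 2.0000: CF_t = 3.800000, DF = 0.957411, PV = 3.638160
  t = 3.0000: CF_t = 103.800000, DF = 0.936801, PV = 97.239936
Price P = sum_t PV_t = 104.596296

Answer: Price = 104.5963


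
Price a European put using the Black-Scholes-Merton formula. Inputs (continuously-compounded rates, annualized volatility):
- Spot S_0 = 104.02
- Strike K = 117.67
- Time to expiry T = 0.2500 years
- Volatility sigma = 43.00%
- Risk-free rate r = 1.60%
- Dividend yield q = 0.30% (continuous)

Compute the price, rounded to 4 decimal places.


Answer: Price = 17.5256

Derivation:
d1 = (ln(S/K) + (r - q + 0.5*sigma^2) * T) / (sigma * sqrt(T)) = -0.45087632
d2 = d1 - sigma * sqrt(T) = -0.66587632
exp(-rT) = 0.99600799; exp(-qT) = 0.99925028
P = K * exp(-rT) * N(-d2) - S_0 * exp(-qT) * N(-d1)
N(-d1) = 0.67396065; N(-d2) = 0.74725492
P = 117.6700 * 0.99600799 * 0.74725492 - 104.0200 * 0.99925028 * 0.67396065 = 17.5256


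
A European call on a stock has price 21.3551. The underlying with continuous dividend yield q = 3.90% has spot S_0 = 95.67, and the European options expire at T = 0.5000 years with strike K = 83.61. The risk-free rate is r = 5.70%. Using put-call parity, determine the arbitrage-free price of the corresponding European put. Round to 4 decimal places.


Answer: Put price = 8.7933

Derivation:
Put-call parity: C - P = S_0 * exp(-qT) - K * exp(-rT).
S_0 * exp(-qT) = 95.6700 * 0.98068890 = 93.82250660
K * exp(-rT) = 83.6100 * 0.97190229 = 81.26075081
P = C - S*exp(-qT) + K*exp(-rT)
P = 21.3551 - 93.82250660 + 81.26075081 = 8.7933


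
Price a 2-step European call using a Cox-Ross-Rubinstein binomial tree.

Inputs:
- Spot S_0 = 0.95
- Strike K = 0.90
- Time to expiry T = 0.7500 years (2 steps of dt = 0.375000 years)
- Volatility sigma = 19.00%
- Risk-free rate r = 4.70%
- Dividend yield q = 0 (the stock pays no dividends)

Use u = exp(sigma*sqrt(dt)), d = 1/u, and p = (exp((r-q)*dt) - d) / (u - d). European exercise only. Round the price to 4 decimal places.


Answer: Price = V(0,0) = 0.1103

Derivation:
dt = T/N = 0.375000
u = exp(sigma*sqrt(dt)) = 1.123390; d = 1/u = 0.890163
p = (exp((r-q)*dt) - d) / (u - d) = 0.547185
Discount per step: exp(-r*dt) = 0.982529
Stock lattice S(k, i) with i counting down-moves:
  k=0: S(0,0) = 0.9500
  k=1: S(1,0) = 1.0672; S(1,1) = 0.8457
  k=2: S(2,0) = 1.1989; S(2,1) = 0.9500; S(2,2) = 0.7528
Terminal payoffs V(N, i) = max(S_T - K, 0):
  V(2,0) = 0.298905; V(2,1) = 0.050000; V(2,2) = 0.000000
Backward induction: V(k, i) = exp(-r*dt) * [p * V(k+1, i) + (1-p) * V(k+1, i+1)].
  V(1,0) = exp(-r*dt) * [p*0.298905 + (1-p)*0.050000] = 0.182944
  V(1,1) = exp(-r*dt) * [p*0.050000 + (1-p)*0.000000] = 0.026881
  V(0,0) = exp(-r*dt) * [p*0.182944 + (1-p)*0.026881] = 0.110315


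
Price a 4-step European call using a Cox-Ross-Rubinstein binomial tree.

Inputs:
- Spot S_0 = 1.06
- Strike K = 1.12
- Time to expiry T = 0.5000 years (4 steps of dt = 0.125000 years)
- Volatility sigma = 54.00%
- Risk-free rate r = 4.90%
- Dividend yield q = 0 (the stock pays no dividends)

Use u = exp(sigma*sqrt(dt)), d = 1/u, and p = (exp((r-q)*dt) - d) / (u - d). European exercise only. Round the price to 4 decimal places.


Answer: Price = V(0,0) = 0.1466

Derivation:
dt = T/N = 0.125000
u = exp(sigma*sqrt(dt)) = 1.210361; d = 1/u = 0.826200
p = (exp((r-q)*dt) - d) / (u - d) = 0.468407
Discount per step: exp(-r*dt) = 0.993894
Stock lattice S(k, i) with i counting down-moves:
  k=0: S(0,0) = 1.0600
  k=1: S(1,0) = 1.2830; S(1,1) = 0.8758
  k=2: S(2,0) = 1.5529; S(2,1) = 1.0600; S(2,2) = 0.7236
  k=3: S(3,0) = 1.8795; S(3,1) = 1.2830; S(3,2) = 0.8758; S(3,3) = 0.5978
  k=4: S(4,0) = 2.2749; S(4,1) = 1.5529; S(4,2) = 1.0600; S(4,3) = 0.7236; S(4,4) = 0.4939
Terminal payoffs V(N, i) = max(S_T - K, 0):
  V(4,0) = 1.154919; V(4,1) = 0.432873; V(4,2) = 0.000000; V(4,3) = 0.000000; V(4,4) = 0.000000
Backward induction: V(k, i) = exp(-r*dt) * [p * V(k+1, i) + (1-p) * V(k+1, i+1)].
  V(3,0) = exp(-r*dt) * [p*1.154919 + (1-p)*0.432873] = 0.766376
  V(3,1) = exp(-r*dt) * [p*0.432873 + (1-p)*0.000000] = 0.201523
  V(3,2) = exp(-r*dt) * [p*0.000000 + (1-p)*0.000000] = 0.000000
  V(3,3) = exp(-r*dt) * [p*0.000000 + (1-p)*0.000000] = 0.000000
  V(2,0) = exp(-r*dt) * [p*0.766376 + (1-p)*0.201523] = 0.463258
  V(2,1) = exp(-r*dt) * [p*0.201523 + (1-p)*0.000000] = 0.093818
  V(2,2) = exp(-r*dt) * [p*0.000000 + (1-p)*0.000000] = 0.000000
  V(1,0) = exp(-r*dt) * [p*0.463258 + (1-p)*0.093818] = 0.265237
  V(1,1) = exp(-r*dt) * [p*0.093818 + (1-p)*0.000000] = 0.043677
  V(0,0) = exp(-r*dt) * [p*0.265237 + (1-p)*0.043677] = 0.146557


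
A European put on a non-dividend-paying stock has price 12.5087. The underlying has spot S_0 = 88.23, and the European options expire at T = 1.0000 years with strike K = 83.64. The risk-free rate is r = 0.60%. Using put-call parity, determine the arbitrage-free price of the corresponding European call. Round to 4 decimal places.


Put-call parity: C - P = S_0 * exp(-qT) - K * exp(-rT).
S_0 * exp(-qT) = 88.2300 * 1.00000000 = 88.23000000
K * exp(-rT) = 83.6400 * 0.99401796 = 83.13966251
C = P + S*exp(-qT) - K*exp(-rT)
C = 12.5087 + 88.23000000 - 83.13966251 = 17.5990

Answer: Call price = 17.5990


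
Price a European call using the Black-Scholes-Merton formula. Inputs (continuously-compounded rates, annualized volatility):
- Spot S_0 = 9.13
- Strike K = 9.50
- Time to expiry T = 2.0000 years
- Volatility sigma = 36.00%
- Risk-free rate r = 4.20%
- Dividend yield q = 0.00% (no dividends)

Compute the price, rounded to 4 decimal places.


Answer: Price = 1.9992

Derivation:
d1 = (ln(S/K) + (r - q + 0.5*sigma^2) * T) / (sigma * sqrt(T)) = 0.34152059
d2 = d1 - sigma * sqrt(T) = -0.16759630
exp(-rT) = 0.91943126; exp(-qT) = 1.00000000
C = S_0 * exp(-qT) * N(d1) - K * exp(-rT) * N(d2)
N(d1) = 0.63364414; N(d2) = 0.43345044
C = 9.1300 * 1.00000000 * 0.63364414 - 9.5000 * 0.91943126 * 0.43345044 = 1.9992


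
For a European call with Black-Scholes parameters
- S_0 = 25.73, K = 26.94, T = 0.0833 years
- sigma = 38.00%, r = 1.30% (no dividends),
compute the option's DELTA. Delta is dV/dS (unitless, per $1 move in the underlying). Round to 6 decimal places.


Answer: Delta = 0.361558

Derivation:
d1 = -0.3542969956; d2 = -0.4639716052
phi(d1) = 0.3746729699; exp(-qT) = 1.0000000000; exp(-rT) = 0.9989176861
N(d1) = 0.3615581595
Delta = exp(-qT) * N(d1) = 1.0000000000 * 0.3615581595 = 0.361558


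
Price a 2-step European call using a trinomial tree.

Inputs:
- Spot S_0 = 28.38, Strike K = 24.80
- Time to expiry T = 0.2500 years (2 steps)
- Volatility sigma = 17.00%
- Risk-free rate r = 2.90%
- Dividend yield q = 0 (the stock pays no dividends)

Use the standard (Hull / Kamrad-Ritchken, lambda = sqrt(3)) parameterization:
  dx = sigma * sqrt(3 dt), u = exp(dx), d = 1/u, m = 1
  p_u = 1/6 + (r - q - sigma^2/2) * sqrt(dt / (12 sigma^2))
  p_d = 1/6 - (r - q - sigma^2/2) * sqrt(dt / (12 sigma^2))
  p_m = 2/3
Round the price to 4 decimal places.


Answer: Price = V(0,0) = 3.8025

Derivation:
dt = T/N = 0.125000; dx = sigma*sqrt(3*dt) = 0.104103
u = exp(dx) = 1.109715; d = 1/u = 0.901132
p_u = 0.175402, p_m = 0.666667, p_d = 0.157931
Discount per step: exp(-r*dt) = 0.996382
Stock lattice S(k, j) with j the centered position index:
  k=0: S(0,+0) = 28.3800
  k=1: S(1,-1) = 25.5741; S(1,+0) = 28.3800; S(1,+1) = 31.4937
  k=2: S(2,-2) = 23.0457; S(2,-1) = 25.5741; S(2,+0) = 28.3800; S(2,+1) = 31.4937; S(2,+2) = 34.9491
Terminal payoffs V(N, j) = max(S_T - K, 0):
  V(2,-2) = 0.000000; V(2,-1) = 0.774132; V(2,+0) = 3.580000; V(2,+1) = 6.693714; V(2,+2) = 10.149050
Backward induction: V(k, j) = exp(-r*dt) * [p_u * V(k+1, j+1) + p_m * V(k+1, j) + p_d * V(k+1, j-1)]
  V(1,-1) = exp(-r*dt) * [p_u*3.580000 + p_m*0.774132 + p_d*0.000000] = 1.139887
  V(1,+0) = exp(-r*dt) * [p_u*6.693714 + p_m*3.580000 + p_d*0.774132] = 3.669690
  V(1,+1) = exp(-r*dt) * [p_u*10.149050 + p_m*6.693714 + p_d*3.580000] = 6.783400
  V(0,+0) = exp(-r*dt) * [p_u*6.783400 + p_m*3.669690 + p_d*1.139887] = 3.802497


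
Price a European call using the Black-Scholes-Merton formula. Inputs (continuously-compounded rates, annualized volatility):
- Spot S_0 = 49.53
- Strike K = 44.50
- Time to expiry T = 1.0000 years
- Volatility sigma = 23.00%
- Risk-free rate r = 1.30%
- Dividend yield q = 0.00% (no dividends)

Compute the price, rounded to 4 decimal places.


Answer: Price = 7.6474

Derivation:
d1 = (ln(S/K) + (r - q + 0.5*sigma^2) * T) / (sigma * sqrt(T)) = 0.63712764
d2 = d1 - sigma * sqrt(T) = 0.40712764
exp(-rT) = 0.98708414; exp(-qT) = 1.00000000
C = S_0 * exp(-qT) * N(d1) - K * exp(-rT) * N(d2)
N(d1) = 0.73797915; N(d2) = 0.65804288
C = 49.5300 * 1.00000000 * 0.73797915 - 44.5000 * 0.98708414 * 0.65804288 = 7.6474


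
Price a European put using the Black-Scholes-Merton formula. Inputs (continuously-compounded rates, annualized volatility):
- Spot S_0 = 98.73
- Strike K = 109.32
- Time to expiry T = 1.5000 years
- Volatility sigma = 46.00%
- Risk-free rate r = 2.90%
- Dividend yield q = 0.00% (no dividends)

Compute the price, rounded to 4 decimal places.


Answer: Price = 25.6448

Derivation:
d1 = (ln(S/K) + (r - q + 0.5*sigma^2) * T) / (sigma * sqrt(T)) = 0.17804860
d2 = d1 - sigma * sqrt(T) = -0.38533404
exp(-rT) = 0.95743255; exp(-qT) = 1.00000000
P = K * exp(-rT) * N(-d2) - S_0 * exp(-qT) * N(-d1)
N(-d1) = 0.42934240; N(-d2) = 0.65000503
P = 109.3200 * 0.95743255 * 0.65000503 - 98.7300 * 1.00000000 * 0.42934240 = 25.6448


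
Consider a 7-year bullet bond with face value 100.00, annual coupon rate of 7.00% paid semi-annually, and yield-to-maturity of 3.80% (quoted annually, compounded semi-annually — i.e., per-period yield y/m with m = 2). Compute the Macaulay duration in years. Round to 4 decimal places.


Coupon per period c = face * coupon_rate / m = 3.500000
Periods per year m = 2; per-period yield y/m = 0.019000
Number of cashflows N = 14
Cashflows (t years, CF_t, discount factor 1/(1+y/m)^(m*t), PV):
  t = 0.5000: CF_t = 3.500000, DF = 0.981354, PV = 3.434740
  t = 1.0000: CF_t = 3.500000, DF = 0.963056, PV = 3.370697
  t = 1.5000: CF_t = 3.500000, DF = 0.945099, PV = 3.307848
  t = 2.0000: CF_t = 3.500000, DF = 0.927477, PV = 3.246170
  t = 2.5000: CF_t = 3.500000, DF = 0.910184, PV = 3.185643
  t = 3.0000: CF_t = 3.500000, DF = 0.893213, PV = 3.126244
  t = 3.5000: CF_t = 3.500000, DF = 0.876558, PV = 3.067953
  t = 4.0000: CF_t = 3.500000, DF = 0.860214, PV = 3.010749
  t = 4.5000: CF_t = 3.500000, DF = 0.844175, PV = 2.954612
  t = 5.0000: CF_t = 3.500000, DF = 0.828434, PV = 2.899521
  t = 5.5000: CF_t = 3.500000, DF = 0.812988, PV = 2.845457
  t = 6.0000: CF_t = 3.500000, DF = 0.797829, PV = 2.792401
  t = 6.5000: CF_t = 3.500000, DF = 0.782953, PV = 2.740335
  t = 7.0000: CF_t = 103.500000, DF = 0.768354, PV = 79.524651
Price P = sum_t PV_t = 119.507022
Macaulay numerator sum_t t * PV_t:
  t * PV_t at t = 0.5000: 1.717370
  t * PV_t at t = 1.0000: 3.370697
  t * PV_t at t = 1.5000: 4.961771
  t * PV_t at t = 2.0000: 6.492341
  t * PV_t at t = 2.5000: 7.964108
  t * PV_t at t = 3.0000: 9.378733
  t * PV_t at t = 3.5000: 10.737837
  t * PV_t at t = 4.0000: 12.042997
  t * PV_t at t = 4.5000: 13.295752
  t * PV_t at t = 5.0000: 14.497603
  t * PV_t at t = 5.5000: 15.650013
  t * PV_t at t = 6.0000: 16.754408
  t * PV_t at t = 6.5000: 17.812177
  t * PV_t at t = 7.0000: 556.672559
Macaulay duration D = (sum_t t * PV_t) / P = 691.348367 / 119.507022 = 5.785002

Answer: Macaulay duration = 5.7850 years


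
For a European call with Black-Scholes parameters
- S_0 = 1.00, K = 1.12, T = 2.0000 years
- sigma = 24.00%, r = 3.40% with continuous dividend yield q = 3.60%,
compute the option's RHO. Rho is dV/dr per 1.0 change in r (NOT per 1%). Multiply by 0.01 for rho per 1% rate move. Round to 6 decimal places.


Answer: Rho = 0.634396

Derivation:
d1 = -0.1759773267; d2 = -0.5153885817
phi(d1) = 0.3928126325; exp(-qT) = 0.9305308958; exp(-rT) = 0.9342604736
N(d2) = 0.3031407549
Rho = K*T*exp(-rT)*N(d2) = 1.1200 * 2.0000 * 0.9342604736 * 0.3031407549 = 0.634396


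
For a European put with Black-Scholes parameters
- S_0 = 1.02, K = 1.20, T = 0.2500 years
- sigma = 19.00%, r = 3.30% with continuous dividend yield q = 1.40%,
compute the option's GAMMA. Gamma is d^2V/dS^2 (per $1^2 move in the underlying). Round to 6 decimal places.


Answer: Gamma = 1.116712

Derivation:
d1 = -1.6132255737; d2 = -1.7082255737
phi(d1) = 0.1085888107; exp(-qT) = 0.9965061179; exp(-rT) = 0.9917839379
Gamma = exp(-qT) * phi(d1) / (S * sigma * sqrt(T)) = 0.9965061179 * 0.1085888107 / (1.0200 * 0.1900 * 0.5000000000) = 1.116712


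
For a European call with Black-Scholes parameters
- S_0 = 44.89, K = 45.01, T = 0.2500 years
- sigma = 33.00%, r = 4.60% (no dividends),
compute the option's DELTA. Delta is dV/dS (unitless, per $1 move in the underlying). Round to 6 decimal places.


Answer: Delta = 0.554096

Derivation:
d1 = 0.1360173666; d2 = -0.0289826334
phi(d1) = 0.3952689360; exp(-qT) = 1.0000000000; exp(-rT) = 0.9885658722
N(d1) = 0.5540962240
Delta = exp(-qT) * N(d1) = 1.0000000000 * 0.5540962240 = 0.554096


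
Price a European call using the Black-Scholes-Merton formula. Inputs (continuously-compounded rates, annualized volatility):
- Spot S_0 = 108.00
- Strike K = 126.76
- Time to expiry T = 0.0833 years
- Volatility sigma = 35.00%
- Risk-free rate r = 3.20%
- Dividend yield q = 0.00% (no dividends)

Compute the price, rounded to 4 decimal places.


Answer: Price = 0.3016

Derivation:
d1 = (ln(S/K) + (r - q + 0.5*sigma^2) * T) / (sigma * sqrt(T)) = -1.50863675
d2 = d1 - sigma * sqrt(T) = -1.60965284
exp(-rT) = 0.99733795; exp(-qT) = 1.00000000
C = S_0 * exp(-qT) * N(d1) - K * exp(-rT) * N(d2)
N(d1) = 0.06569582; N(d2) = 0.05373683
C = 108.0000 * 1.00000000 * 0.06569582 - 126.7600 * 0.99733795 * 0.05373683 = 0.3016


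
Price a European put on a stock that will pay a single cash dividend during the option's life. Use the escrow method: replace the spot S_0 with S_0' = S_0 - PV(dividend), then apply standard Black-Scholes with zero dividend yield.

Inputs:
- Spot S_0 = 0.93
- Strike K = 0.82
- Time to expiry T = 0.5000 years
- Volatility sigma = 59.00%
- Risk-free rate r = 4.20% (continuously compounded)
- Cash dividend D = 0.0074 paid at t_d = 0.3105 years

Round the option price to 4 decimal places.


Answer: Price = 0.0904

Derivation:
PV(D) = D * exp(-r * t_d) = 0.0074 * 0.98704367 = 0.00730412
S_0' = S_0 - PV(D) = 0.9300 - 0.00730412 = 0.92269588
d1 = (ln(S_0'/K) + (r + sigma^2/2)*T) / (sigma*sqrt(T)) = 0.54176447
d2 = d1 - sigma*sqrt(T) = 0.12457147
exp(-rT) = 0.97921896
N(-d1) = 0.29399038; N(-d2) = 0.45043141
P = K * exp(-rT) * N(-d2) - S_0' * N(-d1) = 0.8200 * 0.97921896 * 0.45043141 - 0.92269588 * 0.29399038 = 0.0904


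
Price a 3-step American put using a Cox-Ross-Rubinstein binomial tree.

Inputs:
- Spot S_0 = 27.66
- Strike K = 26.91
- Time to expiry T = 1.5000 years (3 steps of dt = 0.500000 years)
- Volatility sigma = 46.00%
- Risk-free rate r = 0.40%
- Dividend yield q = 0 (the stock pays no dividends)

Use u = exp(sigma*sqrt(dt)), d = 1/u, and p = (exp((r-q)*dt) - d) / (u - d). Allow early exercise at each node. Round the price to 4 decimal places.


dt = T/N = 0.500000
u = exp(sigma*sqrt(dt)) = 1.384403; d = 1/u = 0.722333
p = (exp((r-q)*dt) - d) / (u - d) = 0.422416
Discount per step: exp(-r*dt) = 0.998002
Stock lattice S(k, i) with i counting down-moves:
  k=0: S(0,0) = 27.6600
  k=1: S(1,0) = 38.2926; S(1,1) = 19.9797
  k=2: S(2,0) = 53.0124; S(2,1) = 27.6600; S(2,2) = 14.4320
  k=3: S(3,0) = 73.3905; S(3,1) = 38.2926; S(3,2) = 19.9797; S(3,3) = 10.4247
Terminal payoffs V(N, i) = max(K - S_T, 0):
  V(3,0) = 0.000000; V(3,1) = 0.000000; V(3,2) = 6.930271; V(3,3) = 16.485279
Backward induction: V(k, i) = exp(-r*dt) * [p * V(k+1, i) + (1-p) * V(k+1, i+1)]; then take max(V_cont, immediate exercise) for American.
  V(2,0) = exp(-r*dt) * [p*0.000000 + (1-p)*0.000000] = 0.000000; exercise = 0.000000; V(2,0) = max -> 0.000000
  V(2,1) = exp(-r*dt) * [p*0.000000 + (1-p)*6.930271] = 3.994816; exercise = 0.000000; V(2,1) = max -> 3.994816
  V(2,2) = exp(-r*dt) * [p*6.930271 + (1-p)*16.485279] = 12.424218; exercise = 12.477984; V(2,2) = max -> 12.477984
  V(1,0) = exp(-r*dt) * [p*0.000000 + (1-p)*3.994816] = 2.302732; exercise = 0.000000; V(1,0) = max -> 2.302732
  V(1,1) = exp(-r*dt) * [p*3.994816 + (1-p)*12.477984] = 8.876787; exercise = 6.930271; V(1,1) = max -> 8.876787
  V(0,0) = exp(-r*dt) * [p*2.302732 + (1-p)*8.876787] = 6.087613; exercise = 0.000000; V(0,0) = max -> 6.087613

Answer: Price = V(0,0) = 6.0876


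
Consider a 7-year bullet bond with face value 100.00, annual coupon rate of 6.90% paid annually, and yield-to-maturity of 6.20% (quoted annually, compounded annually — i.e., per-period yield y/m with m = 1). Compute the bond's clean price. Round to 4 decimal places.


Answer: Price = 103.8800

Derivation:
Coupon per period c = face * coupon_rate / m = 6.900000
Periods per year m = 1; per-period yield y/m = 0.062000
Number of cashflows N = 7
Cashflows (t years, CF_t, discount factor 1/(1+y/m)^(m*t), PV):
  t = 1.0000: CF_t = 6.900000, DF = 0.941620, PV = 6.497175
  t = 2.0000: CF_t = 6.900000, DF = 0.886647, PV = 6.117867
  t = 3.0000: CF_t = 6.900000, DF = 0.834885, PV = 5.760704
  t = 4.0000: CF_t = 6.900000, DF = 0.786144, PV = 5.424391
  t = 5.0000: CF_t = 6.900000, DF = 0.740248, PV = 5.107713
  t = 6.0000: CF_t = 6.900000, DF = 0.697032, PV = 4.809523
  t = 7.0000: CF_t = 106.900000, DF = 0.656339, PV = 70.162667
Price P = sum_t PV_t = 103.880041


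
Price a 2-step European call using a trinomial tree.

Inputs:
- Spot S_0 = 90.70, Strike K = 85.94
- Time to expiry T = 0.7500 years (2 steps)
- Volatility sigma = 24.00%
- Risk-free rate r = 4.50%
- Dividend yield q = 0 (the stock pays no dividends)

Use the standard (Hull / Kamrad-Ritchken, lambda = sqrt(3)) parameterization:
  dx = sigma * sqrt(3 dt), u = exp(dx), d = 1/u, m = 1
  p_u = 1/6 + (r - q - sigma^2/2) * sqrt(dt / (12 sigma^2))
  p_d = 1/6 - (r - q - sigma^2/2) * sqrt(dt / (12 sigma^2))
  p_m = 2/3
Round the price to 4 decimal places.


dt = T/N = 0.375000; dx = sigma*sqrt(3*dt) = 0.254558
u = exp(dx) = 1.289892; d = 1/u = 0.775259
p_u = 0.178599, p_m = 0.666667, p_d = 0.154734
Discount per step: exp(-r*dt) = 0.983267
Stock lattice S(k, j) with j the centered position index:
  k=0: S(0,+0) = 90.7000
  k=1: S(1,-1) = 70.3160; S(1,+0) = 90.7000; S(1,+1) = 116.9932
  k=2: S(2,-2) = 54.5131; S(2,-1) = 70.3160; S(2,+0) = 90.7000; S(2,+1) = 116.9932; S(2,+2) = 150.9086
Terminal payoffs V(N, j) = max(S_T - K, 0):
  V(2,-2) = 0.000000; V(2,-1) = 0.000000; V(2,+0) = 4.760000; V(2,+1) = 31.053198; V(2,+2) = 64.968583
Backward induction: V(k, j) = exp(-r*dt) * [p_u * V(k+1, j+1) + p_m * V(k+1, j) + p_d * V(k+1, j-1)]
  V(1,-1) = exp(-r*dt) * [p_u*4.760000 + p_m*0.000000 + p_d*0.000000] = 0.835906
  V(1,+0) = exp(-r*dt) * [p_u*31.053198 + p_m*4.760000 + p_d*0.000000] = 8.573501
  V(1,+1) = exp(-r*dt) * [p_u*64.968583 + p_m*31.053198 + p_d*4.760000] = 32.489092
  V(0,+0) = exp(-r*dt) * [p_u*32.489092 + p_m*8.573501 + p_d*0.835906] = 11.452630

Answer: Price = V(0,0) = 11.4526


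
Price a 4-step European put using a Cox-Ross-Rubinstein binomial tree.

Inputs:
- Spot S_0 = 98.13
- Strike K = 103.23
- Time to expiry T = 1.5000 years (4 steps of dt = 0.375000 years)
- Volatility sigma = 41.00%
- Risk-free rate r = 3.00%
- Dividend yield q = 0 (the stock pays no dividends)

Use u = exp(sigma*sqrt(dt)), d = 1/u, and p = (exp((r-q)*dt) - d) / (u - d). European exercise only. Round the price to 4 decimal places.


dt = T/N = 0.375000
u = exp(sigma*sqrt(dt)) = 1.285404; d = 1/u = 0.777966
p = (exp((r-q)*dt) - d) / (u - d) = 0.459855
Discount per step: exp(-r*dt) = 0.988813
Stock lattice S(k, i) with i counting down-moves:
  k=0: S(0,0) = 98.1300
  k=1: S(1,0) = 126.1366; S(1,1) = 76.3418
  k=2: S(2,0) = 162.1365; S(2,1) = 98.1300; S(2,2) = 59.3913
  k=3: S(3,0) = 208.4108; S(3,1) = 126.1366; S(3,2) = 76.3418; S(3,3) = 46.2044
  k=4: S(4,0) = 267.8920; S(4,1) = 162.1365; S(4,2) = 98.1300; S(4,3) = 59.3913; S(4,4) = 35.9454
Terminal payoffs V(N, i) = max(K - S_T, 0):
  V(4,0) = 0.000000; V(4,1) = 0.000000; V(4,2) = 5.100000; V(4,3) = 43.838701; V(4,4) = 67.284556
Backward induction: V(k, i) = exp(-r*dt) * [p * V(k+1, i) + (1-p) * V(k+1, i+1)].
  V(3,0) = exp(-r*dt) * [p*0.000000 + (1-p)*0.000000] = 0.000000
  V(3,1) = exp(-r*dt) * [p*0.000000 + (1-p)*5.100000] = 2.723923
  V(3,2) = exp(-r*dt) * [p*5.100000 + (1-p)*43.838701] = 25.733385
  V(3,3) = exp(-r*dt) * [p*43.838701 + (1-p)*67.284556] = 55.870770
  V(2,0) = exp(-r*dt) * [p*0.000000 + (1-p)*2.723923] = 1.454854
  V(2,1) = exp(-r*dt) * [p*2.723923 + (1-p)*25.733385] = 14.982863
  V(2,2) = exp(-r*dt) * [p*25.733385 + (1-p)*55.870770] = 41.541961
  V(1,0) = exp(-r*dt) * [p*1.454854 + (1-p)*14.982863] = 8.663923
  V(1,1) = exp(-r*dt) * [p*14.982863 + (1-p)*41.541961] = 29.000532
  V(0,0) = exp(-r*dt) * [p*8.663923 + (1-p)*29.000532] = 19.428835

Answer: Price = V(0,0) = 19.4288


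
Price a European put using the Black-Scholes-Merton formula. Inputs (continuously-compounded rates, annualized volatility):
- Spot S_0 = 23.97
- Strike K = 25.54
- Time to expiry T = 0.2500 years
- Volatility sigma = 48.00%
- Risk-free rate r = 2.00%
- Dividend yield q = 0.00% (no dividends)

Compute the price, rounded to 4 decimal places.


d1 = (ln(S/K) + (r - q + 0.5*sigma^2) * T) / (sigma * sqrt(T)) = -0.12351168
d2 = d1 - sigma * sqrt(T) = -0.36351168
exp(-rT) = 0.99501248; exp(-qT) = 1.00000000
P = K * exp(-rT) * N(-d2) - S_0 * exp(-qT) * N(-d1)
N(-d1) = 0.54914904; N(-d2) = 0.64188865
P = 25.5400 * 0.99501248 * 0.64188865 - 23.9700 * 1.00000000 * 0.54914904 = 3.1490

Answer: Price = 3.1490


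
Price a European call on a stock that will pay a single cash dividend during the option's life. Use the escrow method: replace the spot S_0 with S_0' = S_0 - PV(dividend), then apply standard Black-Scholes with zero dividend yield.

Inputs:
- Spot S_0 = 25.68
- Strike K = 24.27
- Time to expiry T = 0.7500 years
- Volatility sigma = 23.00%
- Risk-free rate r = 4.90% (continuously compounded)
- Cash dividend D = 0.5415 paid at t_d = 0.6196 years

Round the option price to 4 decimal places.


PV(D) = D * exp(-r * t_d) = 0.5415 * 0.97009585 = 0.52530690
S_0' = S_0 - PV(D) = 25.6800 - 0.52530690 = 25.15469310
d1 = (ln(S_0'/K) + (r + sigma^2/2)*T) / (sigma*sqrt(T)) = 0.46384302
d2 = d1 - sigma*sqrt(T) = 0.26465718
exp(-rT) = 0.96391708
N(d1) = 0.67861989; N(d2) = 0.60436322
C = S_0' * N(d1) - K * exp(-rT) * N(d2) = 25.15469310 * 0.67861989 - 24.2700 * 0.96391708 * 0.60436322 = 2.9318

Answer: Price = 2.9318
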